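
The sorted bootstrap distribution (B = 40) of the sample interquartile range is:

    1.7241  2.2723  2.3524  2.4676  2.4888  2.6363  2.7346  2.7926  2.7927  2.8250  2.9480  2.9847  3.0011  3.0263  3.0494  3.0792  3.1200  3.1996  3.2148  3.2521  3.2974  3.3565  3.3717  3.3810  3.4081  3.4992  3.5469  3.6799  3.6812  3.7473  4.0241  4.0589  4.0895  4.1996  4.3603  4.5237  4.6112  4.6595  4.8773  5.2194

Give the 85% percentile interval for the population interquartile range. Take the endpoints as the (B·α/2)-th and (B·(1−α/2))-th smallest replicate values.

(2.3524, 4.6112)

α = 0.15; lower rank = 40 × 0.075 = 3; upper rank = 40 × 0.925 = 37.
The 3rd smallest replicate is 2.3524; the 37th is 4.6112.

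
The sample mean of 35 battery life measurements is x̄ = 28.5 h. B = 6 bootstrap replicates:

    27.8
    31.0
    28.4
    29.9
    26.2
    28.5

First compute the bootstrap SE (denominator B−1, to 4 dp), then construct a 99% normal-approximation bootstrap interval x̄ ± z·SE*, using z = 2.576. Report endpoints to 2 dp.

(24.21, 32.79)

Mean of replicates = 28.6333; sum of squared deviations = 13.8933; SE* = √(13.8933/5) = 1.6669
Margin = 2.576 × 1.6669 = 4.294
Interval: 28.5 ± 4.294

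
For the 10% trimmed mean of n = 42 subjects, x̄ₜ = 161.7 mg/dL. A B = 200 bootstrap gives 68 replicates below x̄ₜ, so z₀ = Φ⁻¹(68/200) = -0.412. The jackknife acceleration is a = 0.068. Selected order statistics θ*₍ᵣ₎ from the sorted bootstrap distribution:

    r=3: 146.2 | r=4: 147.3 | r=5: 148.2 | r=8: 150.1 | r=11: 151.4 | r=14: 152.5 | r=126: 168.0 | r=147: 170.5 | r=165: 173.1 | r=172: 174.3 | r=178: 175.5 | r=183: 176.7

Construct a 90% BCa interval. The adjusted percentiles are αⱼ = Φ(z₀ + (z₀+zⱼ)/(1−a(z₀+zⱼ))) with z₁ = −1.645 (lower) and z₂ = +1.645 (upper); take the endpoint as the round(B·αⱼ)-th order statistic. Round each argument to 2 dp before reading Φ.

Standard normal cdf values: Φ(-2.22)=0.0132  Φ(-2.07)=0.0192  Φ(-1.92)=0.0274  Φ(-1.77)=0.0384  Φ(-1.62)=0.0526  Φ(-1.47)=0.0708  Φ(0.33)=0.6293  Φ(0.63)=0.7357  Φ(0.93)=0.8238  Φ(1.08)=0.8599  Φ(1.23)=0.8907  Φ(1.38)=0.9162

(146.2, 173.1)

Lower: z₀ + z₁ = -0.412 + (-1.645) = -2.057; 1 − a(z₀+z₁) = 1 − (0.068)(-2.057) = 1.1399; argument = -0.412 + (-2.057)/1.1399 = -2.2166 → -2.22.
α₁ = Φ(-2.22) = 0.0132; rank = round(200 × 0.0132) = 3; θ*₍3₎ = 146.2.
Upper: z₀ + z₂ = 1.233; 1 − a(z₀+z₂) = 0.9162; argument = 0.9338 → 0.93; α₂ = 0.8238; rank = 165; θ*₍165₎ = 173.1.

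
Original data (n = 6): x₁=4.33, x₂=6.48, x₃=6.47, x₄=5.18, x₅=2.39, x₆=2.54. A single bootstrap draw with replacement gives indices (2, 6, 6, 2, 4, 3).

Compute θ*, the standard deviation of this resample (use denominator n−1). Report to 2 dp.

Resample values: 6.48, 2.54, 2.54, 6.48, 5.18, 6.47.
Mean = 4.9483; sum of squared deviations = 18.6613
s² = 18.6613 / 5 = 3.7323
s = √3.7323 = 1.93

θ* = 1.93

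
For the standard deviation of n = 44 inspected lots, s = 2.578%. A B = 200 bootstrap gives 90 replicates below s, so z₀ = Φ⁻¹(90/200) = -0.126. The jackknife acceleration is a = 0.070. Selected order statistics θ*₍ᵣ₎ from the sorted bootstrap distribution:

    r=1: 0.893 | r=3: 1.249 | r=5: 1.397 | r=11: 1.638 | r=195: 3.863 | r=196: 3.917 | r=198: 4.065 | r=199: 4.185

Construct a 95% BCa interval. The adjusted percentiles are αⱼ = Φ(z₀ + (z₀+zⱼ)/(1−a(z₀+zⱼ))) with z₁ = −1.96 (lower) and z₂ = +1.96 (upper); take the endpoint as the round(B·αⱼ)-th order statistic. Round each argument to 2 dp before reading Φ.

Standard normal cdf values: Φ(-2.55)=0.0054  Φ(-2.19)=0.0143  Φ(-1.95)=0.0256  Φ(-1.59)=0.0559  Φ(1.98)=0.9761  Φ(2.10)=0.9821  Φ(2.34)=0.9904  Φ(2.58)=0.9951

Lower: z₀ + z₁ = -0.126 + (-1.960) = -2.086; 1 − a(z₀+z₁) = 1 − (0.070)(-2.086) = 1.1460; argument = -0.126 + (-2.086)/1.1460 = -1.9462 → -1.95.
α₁ = Φ(-1.95) = 0.0256; rank = round(200 × 0.0256) = 5; θ*₍5₎ = 1.397.
Upper: z₀ + z₂ = 1.834; 1 − a(z₀+z₂) = 0.8716; argument = 1.9781 → 1.98; α₂ = 0.9761; rank = 195; θ*₍195₎ = 3.863.

(1.397, 3.863)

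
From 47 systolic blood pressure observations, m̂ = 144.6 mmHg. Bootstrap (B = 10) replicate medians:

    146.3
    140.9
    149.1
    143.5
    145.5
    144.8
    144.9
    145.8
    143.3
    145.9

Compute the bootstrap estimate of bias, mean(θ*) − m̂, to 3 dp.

mean(θ*) = (146.3 + 140.9 + 149.1 + 143.5 + 145.5 + 144.8 + 144.9 + 145.8 + 143.3 + 145.9) / 10 = 145.0000
bias = 145.0000 − 144.6

bias = +0.400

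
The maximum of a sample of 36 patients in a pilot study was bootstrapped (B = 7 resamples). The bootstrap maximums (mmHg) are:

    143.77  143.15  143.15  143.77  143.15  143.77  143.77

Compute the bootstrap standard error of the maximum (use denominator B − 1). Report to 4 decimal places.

SE* = 0.3314

Bootstrap SE is the standard deviation of the 7 replicate maximums.
Mean of replicates: (143.77 + 143.15 + 143.15 + 143.77 + 143.15 + 143.77 + 143.77) / 7 = 1004.53000 / 7 = 143.50429
Sum of squared deviations: (+0.26571)² + (−0.35429)² + (−0.35429)² + (+0.26571)² + (−0.35429)² + (+0.26571)² + (+0.26571)² = 0.65897
Variance = 0.65897 / 6 = 0.10983
SE* = √0.10983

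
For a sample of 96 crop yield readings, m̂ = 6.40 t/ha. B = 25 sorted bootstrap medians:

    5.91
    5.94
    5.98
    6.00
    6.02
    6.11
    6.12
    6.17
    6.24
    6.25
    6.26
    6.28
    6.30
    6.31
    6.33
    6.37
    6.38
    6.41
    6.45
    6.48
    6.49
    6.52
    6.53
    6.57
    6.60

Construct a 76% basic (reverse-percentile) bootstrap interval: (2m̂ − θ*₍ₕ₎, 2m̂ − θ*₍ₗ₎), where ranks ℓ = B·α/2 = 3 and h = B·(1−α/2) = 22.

(6.28, 6.82)

Percentile endpoints at ranks 3 and 22: θ*₍3₎ = 5.98, θ*₍22₎ = 6.52.
Basic interval reflects these around m̂:
  lower = 2 × 6.40 − 6.52 = 6.28
  upper = 2 × 6.40 − 5.98 = 6.82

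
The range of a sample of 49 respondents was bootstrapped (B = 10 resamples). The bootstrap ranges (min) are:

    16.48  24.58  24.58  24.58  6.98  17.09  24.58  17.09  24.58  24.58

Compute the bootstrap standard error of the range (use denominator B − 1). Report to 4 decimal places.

SE* = 5.9822

Bootstrap SE is the standard deviation of the 10 replicate ranges.
Mean of replicates: (16.48 + 24.58 + 24.58 + 24.58 + 6.98 + 17.09 + 24.58 + 17.09 + 24.58 + 24.58) / 10 = 205.12000 / 10 = 20.51200
Sum of squared deviations: (−4.03200)² + (+4.06800)² + (+4.06800)² + (+4.06800)² + (−13.53200)² + (−3.42200)² + (+4.06800)² + (−3.42200)² + (+4.06800)² + (+4.06800)² = 322.08396
Variance = 322.08396 / 9 = 35.78711
SE* = √35.78711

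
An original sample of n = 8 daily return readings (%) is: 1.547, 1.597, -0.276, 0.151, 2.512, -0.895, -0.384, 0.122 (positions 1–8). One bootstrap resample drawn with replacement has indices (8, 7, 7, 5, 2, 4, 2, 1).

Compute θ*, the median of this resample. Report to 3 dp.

Resample values: 0.122, -0.384, -0.384, 2.512, 1.597, 0.151, 1.597, 1.547.
Sorted: -0.384, -0.384, 0.122, 0.151, 1.547, 1.597, 1.597, 2.512
Median = average of the two middle values = 0.849

θ* = 0.849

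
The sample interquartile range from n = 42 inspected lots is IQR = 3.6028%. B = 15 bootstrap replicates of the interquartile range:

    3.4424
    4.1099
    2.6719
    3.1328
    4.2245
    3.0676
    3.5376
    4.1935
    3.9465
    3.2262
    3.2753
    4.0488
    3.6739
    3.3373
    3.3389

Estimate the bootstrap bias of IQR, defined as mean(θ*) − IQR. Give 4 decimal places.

bias = −0.0543

mean(θ*) = (3.4424 + 4.1099 + 2.6719 + 3.1328 + 4.2245 + 3.0676 + 3.5376 + 4.1935 + 3.9465 + 3.2262 + 3.2753 + 4.0488 + 3.6739 + 3.3373 + 3.3389) / 15 = 3.54847
bias = 3.54847 − 3.6028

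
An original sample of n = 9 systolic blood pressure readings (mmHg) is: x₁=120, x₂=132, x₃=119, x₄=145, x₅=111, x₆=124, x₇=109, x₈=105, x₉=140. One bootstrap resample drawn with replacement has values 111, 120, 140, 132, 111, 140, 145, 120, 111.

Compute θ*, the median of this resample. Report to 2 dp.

Sorted: 111, 111, 111, 120, 120, 132, 140, 140, 145
Median = middle value = 120.00

θ* = 120.00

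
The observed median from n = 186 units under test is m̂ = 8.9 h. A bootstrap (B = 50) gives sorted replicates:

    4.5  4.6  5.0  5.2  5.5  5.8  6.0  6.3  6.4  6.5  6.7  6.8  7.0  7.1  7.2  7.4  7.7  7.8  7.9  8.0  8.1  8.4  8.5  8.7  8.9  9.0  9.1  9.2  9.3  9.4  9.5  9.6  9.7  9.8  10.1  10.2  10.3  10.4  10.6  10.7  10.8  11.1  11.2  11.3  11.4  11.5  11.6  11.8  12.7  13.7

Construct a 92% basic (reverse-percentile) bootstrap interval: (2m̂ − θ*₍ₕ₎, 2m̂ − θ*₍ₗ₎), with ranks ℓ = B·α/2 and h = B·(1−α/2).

(6.0, 13.2)

Percentile endpoints at ranks 2 and 48: θ*₍2₎ = 4.6, θ*₍48₎ = 11.8.
Basic interval reflects these around m̂:
  lower = 2 × 8.9 − 11.8 = 6.0
  upper = 2 × 8.9 − 4.6 = 13.2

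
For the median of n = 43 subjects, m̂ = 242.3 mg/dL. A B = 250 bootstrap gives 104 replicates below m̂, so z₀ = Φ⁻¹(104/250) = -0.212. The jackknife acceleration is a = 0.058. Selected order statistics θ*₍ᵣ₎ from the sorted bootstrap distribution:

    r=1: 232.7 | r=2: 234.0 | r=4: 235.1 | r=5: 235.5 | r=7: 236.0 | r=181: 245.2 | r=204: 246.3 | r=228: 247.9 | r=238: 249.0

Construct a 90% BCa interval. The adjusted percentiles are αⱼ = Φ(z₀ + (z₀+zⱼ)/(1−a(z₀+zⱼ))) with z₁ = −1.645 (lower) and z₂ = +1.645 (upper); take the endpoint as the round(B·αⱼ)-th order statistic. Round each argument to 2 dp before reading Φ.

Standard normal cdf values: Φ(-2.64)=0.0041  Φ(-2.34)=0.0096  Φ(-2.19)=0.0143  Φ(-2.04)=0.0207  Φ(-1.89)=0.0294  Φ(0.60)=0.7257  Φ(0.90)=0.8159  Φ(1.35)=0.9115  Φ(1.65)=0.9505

Lower: z₀ + z₁ = -0.212 + (-1.645) = -1.857; 1 − a(z₀+z₁) = 1 − (0.058)(-1.857) = 1.1077; argument = -0.212 + (-1.857)/1.1077 = -1.8884 → -1.89.
α₁ = Φ(-1.89) = 0.0294; rank = round(250 × 0.0294) = 7; θ*₍7₎ = 236.0.
Upper: z₀ + z₂ = 1.433; 1 − a(z₀+z₂) = 0.9169; argument = 1.3509 → 1.35; α₂ = 0.9115; rank = 228; θ*₍228₎ = 247.9.

(236.0, 247.9)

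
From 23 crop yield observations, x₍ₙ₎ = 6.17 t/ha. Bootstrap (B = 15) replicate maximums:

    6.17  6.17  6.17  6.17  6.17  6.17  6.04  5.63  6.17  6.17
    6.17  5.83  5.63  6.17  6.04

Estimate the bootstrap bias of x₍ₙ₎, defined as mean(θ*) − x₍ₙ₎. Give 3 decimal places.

mean(θ*) = (6.17 + 6.17 + 6.17 + 6.17 + 6.17 + 6.17 + 6.04 + 5.63 + 6.17 + 6.17 + 6.17 + 5.83 + 5.63 + 6.17 + 6.04) / 15 = 6.0580
bias = 6.0580 − 6.17

bias = −0.112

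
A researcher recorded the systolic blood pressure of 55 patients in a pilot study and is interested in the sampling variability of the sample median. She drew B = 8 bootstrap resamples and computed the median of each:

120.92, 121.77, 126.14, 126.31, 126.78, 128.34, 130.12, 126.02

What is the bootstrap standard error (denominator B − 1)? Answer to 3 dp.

Bootstrap SE is the standard deviation of the 8 replicate medians.
Mean of replicates: (120.92 + 121.77 + 126.14 + 126.31 + 126.78 + 128.34 + 130.12 + 126.02) / 8 = 1006.4000 / 8 = 125.8000
Sum of squared deviations: (−4.8800)² + (−4.0300)² + (+0.3400)² + (+0.5100)² + (+0.9800)² + (+2.5400)² + (+4.3200)² + (+0.2200)² = 66.5538
Variance = 66.5538 / 7 = 9.5077
SE* = √9.5077

SE* = 3.083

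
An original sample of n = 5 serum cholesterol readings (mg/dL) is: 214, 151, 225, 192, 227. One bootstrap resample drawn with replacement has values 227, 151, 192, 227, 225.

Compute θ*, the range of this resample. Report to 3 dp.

θ* = 76.000

Range = 227 − 151 = 76.000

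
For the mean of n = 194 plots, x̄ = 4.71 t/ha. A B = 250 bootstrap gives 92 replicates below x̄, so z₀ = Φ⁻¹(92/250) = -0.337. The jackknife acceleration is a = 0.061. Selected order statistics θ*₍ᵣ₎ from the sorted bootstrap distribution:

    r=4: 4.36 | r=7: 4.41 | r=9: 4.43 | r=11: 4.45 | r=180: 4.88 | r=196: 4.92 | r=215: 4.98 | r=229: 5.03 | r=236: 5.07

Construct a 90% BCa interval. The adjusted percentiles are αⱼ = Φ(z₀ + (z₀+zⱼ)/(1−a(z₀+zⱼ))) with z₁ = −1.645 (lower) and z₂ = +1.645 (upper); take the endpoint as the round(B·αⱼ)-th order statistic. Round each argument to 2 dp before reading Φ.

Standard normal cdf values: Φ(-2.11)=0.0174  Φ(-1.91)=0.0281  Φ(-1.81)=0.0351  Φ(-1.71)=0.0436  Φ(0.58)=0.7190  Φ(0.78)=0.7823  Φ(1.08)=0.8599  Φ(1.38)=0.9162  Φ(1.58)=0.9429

Lower: z₀ + z₁ = -0.337 + (-1.645) = -1.982; 1 − a(z₀+z₁) = 1 − (0.061)(-1.982) = 1.1209; argument = -0.337 + (-1.982)/1.1209 = -2.1052 → -2.11.
α₁ = Φ(-2.11) = 0.0174; rank = round(250 × 0.0174) = 4; θ*₍4₎ = 4.36.
Upper: z₀ + z₂ = 1.308; 1 − a(z₀+z₂) = 0.9202; argument = 1.0844 → 1.08; α₂ = 0.8599; rank = 215; θ*₍215₎ = 4.98.

(4.36, 4.98)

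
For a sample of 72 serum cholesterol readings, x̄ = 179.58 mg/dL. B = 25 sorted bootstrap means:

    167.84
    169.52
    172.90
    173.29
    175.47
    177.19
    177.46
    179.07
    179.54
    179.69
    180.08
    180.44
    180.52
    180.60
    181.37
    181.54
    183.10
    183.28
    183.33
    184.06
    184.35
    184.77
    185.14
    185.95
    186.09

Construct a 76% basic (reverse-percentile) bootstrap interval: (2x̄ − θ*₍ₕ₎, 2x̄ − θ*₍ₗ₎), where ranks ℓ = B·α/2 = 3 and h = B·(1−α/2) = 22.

Percentile endpoints at ranks 3 and 22: θ*₍3₎ = 172.90, θ*₍22₎ = 184.77.
Basic interval reflects these around x̄:
  lower = 2 × 179.58 − 184.77 = 174.39
  upper = 2 × 179.58 − 172.90 = 186.26

(174.39, 186.26)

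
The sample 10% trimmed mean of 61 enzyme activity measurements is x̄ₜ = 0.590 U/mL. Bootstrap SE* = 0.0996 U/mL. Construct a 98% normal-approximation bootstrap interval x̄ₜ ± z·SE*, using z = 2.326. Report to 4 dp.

(0.3583, 0.8217)

Margin = 2.326 × 0.0996 = 0.23167
Interval: 0.590 ± 0.23167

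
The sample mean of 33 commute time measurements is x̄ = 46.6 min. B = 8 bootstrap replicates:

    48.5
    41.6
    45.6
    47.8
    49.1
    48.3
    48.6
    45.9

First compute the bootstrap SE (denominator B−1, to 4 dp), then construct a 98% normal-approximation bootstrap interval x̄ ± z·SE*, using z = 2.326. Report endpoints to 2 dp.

(40.78, 52.42)

Mean of replicates = 46.9250; sum of squared deviations = 43.8350; SE* = √(43.8350/7) = 2.5024
Margin = 2.326 × 2.5024 = 5.821
Interval: 46.6 ± 5.821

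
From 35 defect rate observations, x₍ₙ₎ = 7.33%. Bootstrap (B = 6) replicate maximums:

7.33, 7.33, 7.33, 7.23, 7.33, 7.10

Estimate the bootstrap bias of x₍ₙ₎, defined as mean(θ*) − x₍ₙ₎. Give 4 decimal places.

mean(θ*) = (7.33 + 7.33 + 7.33 + 7.23 + 7.33 + 7.10) / 6 = 7.27500
bias = 7.27500 − 7.33

bias = −0.0550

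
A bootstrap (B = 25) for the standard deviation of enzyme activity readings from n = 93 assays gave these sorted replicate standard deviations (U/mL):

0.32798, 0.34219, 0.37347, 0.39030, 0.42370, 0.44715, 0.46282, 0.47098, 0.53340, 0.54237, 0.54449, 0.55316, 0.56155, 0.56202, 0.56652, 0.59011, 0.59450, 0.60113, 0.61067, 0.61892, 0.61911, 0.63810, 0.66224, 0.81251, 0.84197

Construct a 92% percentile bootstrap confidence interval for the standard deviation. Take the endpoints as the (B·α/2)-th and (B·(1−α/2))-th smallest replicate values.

α = 0.08; lower rank = 25 × 0.040 = 1; upper rank = 25 × 0.960 = 24.
The 1st smallest replicate is 0.32798; the 24th is 0.81251.

(0.32798, 0.81251)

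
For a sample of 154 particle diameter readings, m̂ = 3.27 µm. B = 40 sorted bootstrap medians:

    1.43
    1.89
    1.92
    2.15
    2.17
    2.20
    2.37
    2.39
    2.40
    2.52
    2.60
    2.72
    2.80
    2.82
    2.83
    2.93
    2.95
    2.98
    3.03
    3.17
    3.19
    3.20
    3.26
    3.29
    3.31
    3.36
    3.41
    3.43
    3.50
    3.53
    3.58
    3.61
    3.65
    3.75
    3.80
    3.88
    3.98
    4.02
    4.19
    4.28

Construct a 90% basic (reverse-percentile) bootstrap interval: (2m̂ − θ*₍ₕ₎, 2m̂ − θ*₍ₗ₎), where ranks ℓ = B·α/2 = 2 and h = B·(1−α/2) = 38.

(2.52, 4.65)

Percentile endpoints at ranks 2 and 38: θ*₍2₎ = 1.89, θ*₍38₎ = 4.02.
Basic interval reflects these around m̂:
  lower = 2 × 3.27 − 4.02 = 2.52
  upper = 2 × 3.27 − 1.89 = 4.65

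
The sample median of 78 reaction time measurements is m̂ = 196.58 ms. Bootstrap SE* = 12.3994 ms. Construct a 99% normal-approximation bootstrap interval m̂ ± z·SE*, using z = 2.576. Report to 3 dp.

(164.639, 228.521)

Margin = 2.576 × 12.3994 = 31.9409
Interval: 196.58 ± 31.9409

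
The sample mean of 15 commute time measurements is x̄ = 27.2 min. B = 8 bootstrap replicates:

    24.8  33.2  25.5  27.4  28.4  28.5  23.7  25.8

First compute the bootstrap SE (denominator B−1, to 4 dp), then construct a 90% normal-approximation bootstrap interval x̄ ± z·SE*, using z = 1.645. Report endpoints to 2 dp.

(22.30, 32.10)

Mean of replicates = 27.1625; sum of squared deviations = 62.0188; SE* = √(62.0188/7) = 2.9765
Margin = 1.645 × 2.9765 = 4.896
Interval: 27.2 ± 4.896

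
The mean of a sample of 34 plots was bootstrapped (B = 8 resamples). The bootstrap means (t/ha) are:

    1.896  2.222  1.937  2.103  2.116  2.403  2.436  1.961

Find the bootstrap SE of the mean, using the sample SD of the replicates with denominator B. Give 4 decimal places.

SE* = 0.1930

Bootstrap SE is the standard deviation of the 8 replicate means.
Mean of replicates: (1.896 + 2.222 + 1.937 + 2.103 + 2.116 + 2.403 + 2.436 + 1.961) / 8 = 17.07400 / 8 = 2.13425
Sum of squared deviations: (−0.23825)² + (+0.08775)² + (−0.19725)² + (−0.03125)² + (−0.01825)² + (+0.26875)² + (+0.30175)² + (−0.17325)² = 0.29798
Variance = 0.29798 / 8 = 0.03725
SE* = √0.03725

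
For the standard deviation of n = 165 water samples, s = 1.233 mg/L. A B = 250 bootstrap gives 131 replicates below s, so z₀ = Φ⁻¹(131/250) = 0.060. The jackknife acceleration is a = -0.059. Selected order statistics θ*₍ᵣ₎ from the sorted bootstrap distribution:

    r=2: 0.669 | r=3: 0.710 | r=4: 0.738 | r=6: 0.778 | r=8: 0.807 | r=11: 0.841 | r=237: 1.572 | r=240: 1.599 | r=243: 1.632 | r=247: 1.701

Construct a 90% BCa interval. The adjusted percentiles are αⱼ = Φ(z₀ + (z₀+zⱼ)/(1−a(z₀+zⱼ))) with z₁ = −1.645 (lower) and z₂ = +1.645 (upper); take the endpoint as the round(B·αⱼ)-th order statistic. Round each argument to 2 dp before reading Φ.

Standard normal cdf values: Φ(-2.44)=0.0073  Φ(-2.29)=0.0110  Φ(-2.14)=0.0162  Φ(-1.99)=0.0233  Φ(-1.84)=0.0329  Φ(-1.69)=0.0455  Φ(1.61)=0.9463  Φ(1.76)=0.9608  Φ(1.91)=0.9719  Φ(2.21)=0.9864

(0.841, 1.572)

Lower: z₀ + z₁ = 0.060 + (-1.645) = -1.585; 1 − a(z₀+z₁) = 1 − (-0.059)(-1.585) = 0.9065; argument = 0.060 + (-1.585)/0.9065 = -1.6885 → -1.69.
α₁ = Φ(-1.69) = 0.0455; rank = round(250 × 0.0455) = 11; θ*₍11₎ = 0.841.
Upper: z₀ + z₂ = 1.705; 1 − a(z₀+z₂) = 1.1006; argument = 1.6092 → 1.61; α₂ = 0.9463; rank = 237; θ*₍237₎ = 1.572.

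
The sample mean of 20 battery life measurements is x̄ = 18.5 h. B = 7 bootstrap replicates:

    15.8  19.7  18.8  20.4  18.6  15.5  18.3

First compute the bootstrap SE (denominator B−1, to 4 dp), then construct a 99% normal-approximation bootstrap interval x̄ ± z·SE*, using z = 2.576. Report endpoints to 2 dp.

Mean of replicates = 18.1571; sum of squared deviations = 20.6571; SE* = √(20.6571/6) = 1.8555
Margin = 2.576 × 1.8555 = 4.780
Interval: 18.5 ± 4.780

(13.72, 23.28)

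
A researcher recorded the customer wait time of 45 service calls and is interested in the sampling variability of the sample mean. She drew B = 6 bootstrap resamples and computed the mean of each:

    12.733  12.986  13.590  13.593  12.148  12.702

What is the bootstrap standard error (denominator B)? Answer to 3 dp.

SE* = 0.512

Bootstrap SE is the standard deviation of the 6 replicate means.
Mean of replicates: (12.733 + 12.986 + 13.590 + 13.593 + 12.148 + 12.702) / 6 = 77.7520 / 6 = 12.9587
Sum of squared deviations: (−0.2257)² + (+0.0273)² + (+0.6313)² + (+0.6343)² + (−0.8107)² + (−0.2567)² = 1.5757
Variance = 1.5757 / 6 = 0.2626
SE* = √0.2626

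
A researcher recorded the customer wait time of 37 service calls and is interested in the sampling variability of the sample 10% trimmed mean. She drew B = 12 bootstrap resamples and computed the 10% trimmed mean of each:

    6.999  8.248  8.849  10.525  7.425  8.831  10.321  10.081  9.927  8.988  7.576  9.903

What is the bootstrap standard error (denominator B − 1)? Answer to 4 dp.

SE* = 1.2073

Bootstrap SE is the standard deviation of the 12 replicate 10% trimmed means.
Mean of replicates: (6.999 + 8.248 + 8.849 + 10.525 + 7.425 + 8.831 + 10.321 + 10.081 + 9.927 + 8.988 + 7.576 + 9.903) / 12 = 107.67300 / 12 = 8.97275
Sum of squared deviations: (−1.97375)² + (−0.72475)² + (−0.12375)² + (+1.55225)² + (−1.54775)² + (−0.14175)² + (+1.34825)² + (+1.10825)² + (+0.95425)² + (+0.01525)² + (−1.39675)² + (+0.93025)² = 16.03447
Variance = 16.03447 / 11 = 1.45768
SE* = √1.45768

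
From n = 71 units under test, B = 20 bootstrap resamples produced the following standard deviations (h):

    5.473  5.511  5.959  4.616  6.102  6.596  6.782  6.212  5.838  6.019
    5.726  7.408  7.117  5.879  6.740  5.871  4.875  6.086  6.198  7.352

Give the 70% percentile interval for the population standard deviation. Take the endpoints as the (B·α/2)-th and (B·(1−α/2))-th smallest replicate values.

Sorted replicates: 4.616, 4.875, 5.473, 5.511, 5.726, 5.838, 5.871, 5.879, 5.959, 6.019, 6.086, 6.102, 6.198, 6.212, 6.596, 6.740, 6.782, 7.117, 7.352, 7.408
α = 0.30; lower rank = 20 × 0.150 = 3; upper rank = 20 × 0.850 = 17.
The 3rd smallest replicate is 5.473; the 17th is 6.782.

(5.473, 6.782)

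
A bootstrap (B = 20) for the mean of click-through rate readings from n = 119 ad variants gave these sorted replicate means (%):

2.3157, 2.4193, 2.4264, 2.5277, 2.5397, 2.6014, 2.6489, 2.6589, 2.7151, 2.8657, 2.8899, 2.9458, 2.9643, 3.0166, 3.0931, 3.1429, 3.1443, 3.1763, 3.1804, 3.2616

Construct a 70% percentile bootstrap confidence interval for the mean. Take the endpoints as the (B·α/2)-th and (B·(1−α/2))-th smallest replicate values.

(2.4264, 3.1443)

α = 0.30; lower rank = 20 × 0.150 = 3; upper rank = 20 × 0.850 = 17.
The 3rd smallest replicate is 2.4264; the 17th is 3.1443.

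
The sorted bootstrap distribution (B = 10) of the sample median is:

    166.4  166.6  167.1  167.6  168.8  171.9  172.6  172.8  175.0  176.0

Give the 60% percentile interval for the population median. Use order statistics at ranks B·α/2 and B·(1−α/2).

(166.6, 172.8)

α = 0.40; lower rank = 10 × 0.200 = 2; upper rank = 10 × 0.800 = 8.
The 2nd smallest replicate is 166.6; the 8th is 172.8.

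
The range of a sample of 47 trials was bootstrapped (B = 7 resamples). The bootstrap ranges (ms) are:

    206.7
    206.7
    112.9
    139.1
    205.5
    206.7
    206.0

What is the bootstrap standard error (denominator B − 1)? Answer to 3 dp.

SE* = 39.918

Bootstrap SE is the standard deviation of the 7 replicate ranges.
Mean of replicates: (206.7 + 206.7 + 112.9 + 139.1 + 205.5 + 206.7 + 206.0) / 7 = 1283.6000 / 7 = 183.3714
Sum of squared deviations: (+23.3286)² + (+23.3286)² + (−70.4714)² + (−44.2714)² + (+22.1286)² + (+23.3286)² + (+22.6286)² = 9560.5743
Variance = 9560.5743 / 6 = 1593.4290
SE* = √1593.4290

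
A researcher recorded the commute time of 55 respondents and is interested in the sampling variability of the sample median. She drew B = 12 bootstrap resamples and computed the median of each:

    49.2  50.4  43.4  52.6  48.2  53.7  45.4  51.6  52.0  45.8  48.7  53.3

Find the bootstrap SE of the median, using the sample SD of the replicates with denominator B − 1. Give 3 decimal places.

Bootstrap SE is the standard deviation of the 12 replicate medians.
Mean of replicates: (49.2 + 50.4 + 43.4 + 52.6 + 48.2 + 53.7 + 45.4 + 51.6 + 52.0 + 45.8 + 48.7 + 53.3) / 12 = 594.3000 / 12 = 49.5250
Sum of squared deviations: (−0.3250)² + (+0.8750)² + (−6.1250)² + (+3.0750)² + (−1.3250)² + (+4.1750)² + (−4.1250)² + (+2.0750)² + (+2.4750)² + (−3.7250)² + (−0.8250)² + (+3.7750)² = 123.2825
Variance = 123.2825 / 11 = 11.2075
SE* = √11.2075

SE* = 3.348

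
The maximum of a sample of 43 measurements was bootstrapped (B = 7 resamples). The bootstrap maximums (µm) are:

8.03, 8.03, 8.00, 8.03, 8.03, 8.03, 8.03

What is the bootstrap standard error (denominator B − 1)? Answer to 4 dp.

SE* = 0.0113

Bootstrap SE is the standard deviation of the 7 replicate maximums.
Mean of replicates: (8.03 + 8.03 + 8.00 + 8.03 + 8.03 + 8.03 + 8.03) / 7 = 56.1800000 / 7 = 8.0257143
Sum of squared deviations: (+0.0042857)² + (+0.0042857)² + (−0.0257143)² + (+0.0042857)² + (+0.0042857)² + (+0.0042857)² + (+0.0042857)² = 0.0007714
Variance = 0.0007714 / 6 = 0.0001286
SE* = √0.0001286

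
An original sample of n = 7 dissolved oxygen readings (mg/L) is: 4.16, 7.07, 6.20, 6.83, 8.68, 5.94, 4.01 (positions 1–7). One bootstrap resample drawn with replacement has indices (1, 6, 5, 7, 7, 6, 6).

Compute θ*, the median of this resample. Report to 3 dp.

Resample values: 4.16, 5.94, 8.68, 4.01, 4.01, 5.94, 5.94.
Sorted: 4.01, 4.01, 4.16, 5.94, 5.94, 5.94, 8.68
Median = middle value = 5.940

θ* = 5.940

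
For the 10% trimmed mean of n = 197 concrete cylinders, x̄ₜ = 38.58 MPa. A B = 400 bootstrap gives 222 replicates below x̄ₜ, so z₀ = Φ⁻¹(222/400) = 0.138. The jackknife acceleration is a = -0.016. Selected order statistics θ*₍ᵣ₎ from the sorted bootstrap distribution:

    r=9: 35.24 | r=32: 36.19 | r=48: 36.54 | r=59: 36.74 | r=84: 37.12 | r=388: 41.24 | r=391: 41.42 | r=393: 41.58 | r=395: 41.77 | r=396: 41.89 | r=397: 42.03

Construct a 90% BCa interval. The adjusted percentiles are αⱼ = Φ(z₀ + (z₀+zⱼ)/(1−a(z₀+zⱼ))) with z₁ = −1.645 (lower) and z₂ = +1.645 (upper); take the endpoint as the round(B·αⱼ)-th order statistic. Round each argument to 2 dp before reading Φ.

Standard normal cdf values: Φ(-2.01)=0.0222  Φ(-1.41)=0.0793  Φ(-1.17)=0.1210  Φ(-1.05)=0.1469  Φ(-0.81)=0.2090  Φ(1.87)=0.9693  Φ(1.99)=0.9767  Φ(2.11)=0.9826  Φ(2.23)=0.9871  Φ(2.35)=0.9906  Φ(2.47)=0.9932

Lower: z₀ + z₁ = 0.138 + (-1.645) = -1.507; 1 − a(z₀+z₁) = 1 − (-0.016)(-1.507) = 0.9759; argument = 0.138 + (-1.507)/0.9759 = -1.4062 → -1.41.
α₁ = Φ(-1.41) = 0.0793; rank = round(400 × 0.0793) = 32; θ*₍32₎ = 36.19.
Upper: z₀ + z₂ = 1.783; 1 − a(z₀+z₂) = 1.0285; argument = 1.8715 → 1.87; α₂ = 0.9693; rank = 388; θ*₍388₎ = 41.24.

(36.19, 41.24)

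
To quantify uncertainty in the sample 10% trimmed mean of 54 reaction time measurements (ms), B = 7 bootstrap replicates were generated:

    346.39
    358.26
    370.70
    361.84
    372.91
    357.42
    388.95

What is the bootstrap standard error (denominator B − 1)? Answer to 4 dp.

SE* = 13.7086

Bootstrap SE is the standard deviation of the 7 replicate 10% trimmed means.
Mean of replicates: (346.39 + 358.26 + 370.70 + 361.84 + 372.91 + 357.42 + 388.95) / 7 = 2556.47000 / 7 = 365.21000
Sum of squared deviations: (−18.82000)² + (−6.95000)² + (+5.49000)² + (−3.37000)² + (+7.70000)² + (−7.79000)² + (+23.74000)² = 1127.55360
Variance = 1127.55360 / 6 = 187.92560
SE* = √187.92560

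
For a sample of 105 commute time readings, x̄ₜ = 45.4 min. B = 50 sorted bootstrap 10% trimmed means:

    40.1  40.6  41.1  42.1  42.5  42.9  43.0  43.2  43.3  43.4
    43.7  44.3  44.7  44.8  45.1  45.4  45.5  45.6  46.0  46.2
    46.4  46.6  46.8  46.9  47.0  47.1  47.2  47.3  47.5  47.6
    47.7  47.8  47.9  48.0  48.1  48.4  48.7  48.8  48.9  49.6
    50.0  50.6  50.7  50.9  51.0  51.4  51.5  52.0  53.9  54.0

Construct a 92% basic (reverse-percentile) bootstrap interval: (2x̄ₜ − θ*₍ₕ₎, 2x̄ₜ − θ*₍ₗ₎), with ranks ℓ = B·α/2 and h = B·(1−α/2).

Percentile endpoints at ranks 2 and 48: θ*₍2₎ = 40.6, θ*₍48₎ = 52.0.
Basic interval reflects these around x̄ₜ:
  lower = 2 × 45.4 − 52.0 = 38.8
  upper = 2 × 45.4 − 40.6 = 50.2

(38.8, 50.2)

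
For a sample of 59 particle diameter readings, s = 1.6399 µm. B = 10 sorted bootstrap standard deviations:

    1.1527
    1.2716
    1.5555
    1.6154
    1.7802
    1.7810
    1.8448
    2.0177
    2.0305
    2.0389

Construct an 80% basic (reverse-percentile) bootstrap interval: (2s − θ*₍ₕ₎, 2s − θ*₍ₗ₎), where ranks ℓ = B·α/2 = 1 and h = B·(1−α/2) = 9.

(1.2493, 2.1271)

Percentile endpoints at ranks 1 and 9: θ*₍1₎ = 1.1527, θ*₍9₎ = 2.0305.
Basic interval reflects these around s:
  lower = 2 × 1.6399 − 2.0305 = 1.2493
  upper = 2 × 1.6399 − 1.1527 = 2.1271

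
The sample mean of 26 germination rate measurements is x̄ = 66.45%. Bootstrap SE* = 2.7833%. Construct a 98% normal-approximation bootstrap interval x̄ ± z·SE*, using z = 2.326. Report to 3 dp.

(59.976, 72.924)

Margin = 2.326 × 2.7833 = 6.4740
Interval: 66.45 ± 6.4740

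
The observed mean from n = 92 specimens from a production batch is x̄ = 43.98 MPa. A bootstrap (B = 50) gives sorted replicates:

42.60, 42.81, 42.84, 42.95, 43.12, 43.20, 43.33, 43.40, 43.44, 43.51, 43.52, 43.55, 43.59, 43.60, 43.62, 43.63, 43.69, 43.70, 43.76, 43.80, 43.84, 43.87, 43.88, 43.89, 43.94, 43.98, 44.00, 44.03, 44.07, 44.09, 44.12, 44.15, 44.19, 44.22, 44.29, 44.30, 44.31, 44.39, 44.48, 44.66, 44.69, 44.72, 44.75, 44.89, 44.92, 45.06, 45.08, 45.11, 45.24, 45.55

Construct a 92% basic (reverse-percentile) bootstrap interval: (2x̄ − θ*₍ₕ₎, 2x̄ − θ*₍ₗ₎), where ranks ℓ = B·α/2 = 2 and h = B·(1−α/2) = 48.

(42.85, 45.15)

Percentile endpoints at ranks 2 and 48: θ*₍2₎ = 42.81, θ*₍48₎ = 45.11.
Basic interval reflects these around x̄:
  lower = 2 × 43.98 − 45.11 = 42.85
  upper = 2 × 43.98 − 42.81 = 45.15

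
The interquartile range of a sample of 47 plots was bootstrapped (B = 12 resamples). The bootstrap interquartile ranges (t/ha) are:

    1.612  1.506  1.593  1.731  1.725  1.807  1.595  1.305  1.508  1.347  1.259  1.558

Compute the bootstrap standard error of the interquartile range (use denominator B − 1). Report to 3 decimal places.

Bootstrap SE is the standard deviation of the 12 replicate interquartile ranges.
Mean of replicates: (1.612 + 1.506 + 1.593 + 1.731 + 1.725 + 1.807 + 1.595 + 1.305 + 1.508 + 1.347 + 1.259 + 1.558) / 12 = 18.5460 / 12 = 1.5455
Sum of squared deviations: (+0.0665)² + (−0.0395)² + (+0.0475)² + (+0.1855)² + (+0.1795)² + (+0.2615)² + (+0.0495)² + (−0.2405)² + (−0.0375)² + (−0.1985)² + (−0.2865)² + (+0.0125)² = 0.3266
Variance = 0.3266 / 11 = 0.0297
SE* = √0.0297

SE* = 0.172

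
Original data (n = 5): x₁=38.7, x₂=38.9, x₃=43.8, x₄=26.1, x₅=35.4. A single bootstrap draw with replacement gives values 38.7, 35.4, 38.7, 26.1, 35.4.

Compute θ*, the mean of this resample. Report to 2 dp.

Mean = (38.7 + 35.4 + 38.7 + 26.1 + 35.4) / 5 = 174.30 / 5 = 34.86

θ* = 34.86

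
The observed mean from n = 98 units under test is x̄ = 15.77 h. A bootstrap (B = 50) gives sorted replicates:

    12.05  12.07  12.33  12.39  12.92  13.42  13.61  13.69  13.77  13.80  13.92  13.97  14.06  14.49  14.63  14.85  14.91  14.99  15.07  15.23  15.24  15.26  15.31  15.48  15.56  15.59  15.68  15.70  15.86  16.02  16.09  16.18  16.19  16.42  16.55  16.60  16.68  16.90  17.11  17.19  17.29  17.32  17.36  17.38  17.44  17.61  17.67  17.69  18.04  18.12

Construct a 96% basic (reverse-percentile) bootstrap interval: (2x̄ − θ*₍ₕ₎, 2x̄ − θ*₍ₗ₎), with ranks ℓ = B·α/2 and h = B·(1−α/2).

Percentile endpoints at ranks 1 and 49: θ*₍1₎ = 12.05, θ*₍49₎ = 18.04.
Basic interval reflects these around x̄:
  lower = 2 × 15.77 − 18.04 = 13.50
  upper = 2 × 15.77 − 12.05 = 19.49

(13.50, 19.49)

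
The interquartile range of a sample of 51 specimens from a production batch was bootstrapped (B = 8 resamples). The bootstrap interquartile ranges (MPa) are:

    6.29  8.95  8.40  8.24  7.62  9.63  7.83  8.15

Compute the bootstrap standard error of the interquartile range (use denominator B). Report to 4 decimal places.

SE* = 0.9181

Bootstrap SE is the standard deviation of the 8 replicate interquartile ranges.
Mean of replicates: (6.29 + 8.95 + 8.40 + 8.24 + 7.62 + 9.63 + 7.83 + 8.15) / 8 = 65.11000 / 8 = 8.13875
Sum of squared deviations: (−1.84875)² + (+0.81125)² + (+0.26125)² + (+0.10125)² + (−0.51875)² + (+1.49125)² + (−0.30875)² + (+0.01125)² = 6.74289
Variance = 6.74289 / 8 = 0.84286
SE* = √0.84286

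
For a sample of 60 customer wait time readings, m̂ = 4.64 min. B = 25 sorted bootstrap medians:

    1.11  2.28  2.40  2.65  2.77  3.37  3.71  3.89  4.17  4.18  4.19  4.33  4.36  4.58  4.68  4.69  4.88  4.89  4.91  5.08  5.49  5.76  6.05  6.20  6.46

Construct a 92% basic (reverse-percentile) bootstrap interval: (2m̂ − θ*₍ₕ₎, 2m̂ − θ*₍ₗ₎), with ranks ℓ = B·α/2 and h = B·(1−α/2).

Percentile endpoints at ranks 1 and 24: θ*₍1₎ = 1.11, θ*₍24₎ = 6.20.
Basic interval reflects these around m̂:
  lower = 2 × 4.64 − 6.20 = 3.08
  upper = 2 × 4.64 − 1.11 = 8.17

(3.08, 8.17)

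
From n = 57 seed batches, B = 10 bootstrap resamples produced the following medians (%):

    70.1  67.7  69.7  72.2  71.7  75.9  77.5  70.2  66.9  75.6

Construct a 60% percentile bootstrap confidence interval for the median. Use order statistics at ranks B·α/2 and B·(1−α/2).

Sorted replicates: 66.9, 67.7, 69.7, 70.1, 70.2, 71.7, 72.2, 75.6, 75.9, 77.5
α = 0.40; lower rank = 10 × 0.200 = 2; upper rank = 10 × 0.800 = 8.
The 2nd smallest replicate is 67.7; the 8th is 75.6.

(67.7, 75.6)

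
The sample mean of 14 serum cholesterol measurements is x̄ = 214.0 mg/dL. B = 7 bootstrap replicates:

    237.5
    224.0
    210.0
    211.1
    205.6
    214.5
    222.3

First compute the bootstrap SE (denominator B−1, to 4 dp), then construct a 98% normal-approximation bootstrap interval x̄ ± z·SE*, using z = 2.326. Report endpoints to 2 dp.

(188.66, 239.34)

Mean of replicates = 217.8571; sum of squared deviations = 712.2171; SE* = √(712.2171/6) = 10.8951
Margin = 2.326 × 10.8951 = 25.342
Interval: 214.0 ± 25.342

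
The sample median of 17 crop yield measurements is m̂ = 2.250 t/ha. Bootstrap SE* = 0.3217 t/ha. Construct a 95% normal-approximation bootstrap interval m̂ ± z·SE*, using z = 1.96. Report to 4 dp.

(1.6195, 2.8805)

Margin = 1.96 × 0.3217 = 0.63053
Interval: 2.250 ± 0.63053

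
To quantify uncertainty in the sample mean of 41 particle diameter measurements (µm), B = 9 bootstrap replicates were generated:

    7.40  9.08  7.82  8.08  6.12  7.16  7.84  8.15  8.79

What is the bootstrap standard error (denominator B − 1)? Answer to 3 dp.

Bootstrap SE is the standard deviation of the 9 replicate means.
Mean of replicates: (7.40 + 9.08 + 7.82 + 8.08 + 6.12 + 7.16 + 7.84 + 8.15 + 8.79) / 9 = 70.4400 / 9 = 7.8267
Sum of squared deviations: (−0.4267)² + (+1.2533)² + (−0.0067)² + (+0.2533)² + (−1.7067)² + (−0.6667)² + (+0.0133)² + (+0.3233)² + (+0.9633)² = 6.2070
Variance = 6.2070 / 8 = 0.7759
SE* = √0.7759

SE* = 0.881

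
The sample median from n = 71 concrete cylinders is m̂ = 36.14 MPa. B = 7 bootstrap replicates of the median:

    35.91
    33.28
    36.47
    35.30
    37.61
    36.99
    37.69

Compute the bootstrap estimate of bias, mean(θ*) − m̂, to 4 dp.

bias = +0.0386

mean(θ*) = (35.91 + 33.28 + 36.47 + 35.30 + 37.61 + 36.99 + 37.69) / 7 = 36.17857
bias = 36.17857 − 36.14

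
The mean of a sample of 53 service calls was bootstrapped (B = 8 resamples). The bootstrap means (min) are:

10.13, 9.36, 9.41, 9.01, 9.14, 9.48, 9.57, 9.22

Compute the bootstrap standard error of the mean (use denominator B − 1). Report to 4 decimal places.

SE* = 0.3423

Bootstrap SE is the standard deviation of the 8 replicate means.
Mean of replicates: (10.13 + 9.36 + 9.41 + 9.01 + 9.14 + 9.48 + 9.57 + 9.22) / 8 = 75.32000 / 8 = 9.41500
Sum of squared deviations: (+0.71500)² + (−0.05500)² + (−0.00500)² + (−0.40500)² + (−0.27500)² + (+0.06500)² + (+0.15500)² + (−0.19500)² = 0.82020
Variance = 0.82020 / 7 = 0.11717
SE* = √0.11717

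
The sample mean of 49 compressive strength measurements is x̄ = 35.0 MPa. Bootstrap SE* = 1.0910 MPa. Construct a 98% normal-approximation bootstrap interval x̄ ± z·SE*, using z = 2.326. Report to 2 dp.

(32.46, 37.54)

Margin = 2.326 × 1.0910 = 2.538
Interval: 35.0 ± 2.538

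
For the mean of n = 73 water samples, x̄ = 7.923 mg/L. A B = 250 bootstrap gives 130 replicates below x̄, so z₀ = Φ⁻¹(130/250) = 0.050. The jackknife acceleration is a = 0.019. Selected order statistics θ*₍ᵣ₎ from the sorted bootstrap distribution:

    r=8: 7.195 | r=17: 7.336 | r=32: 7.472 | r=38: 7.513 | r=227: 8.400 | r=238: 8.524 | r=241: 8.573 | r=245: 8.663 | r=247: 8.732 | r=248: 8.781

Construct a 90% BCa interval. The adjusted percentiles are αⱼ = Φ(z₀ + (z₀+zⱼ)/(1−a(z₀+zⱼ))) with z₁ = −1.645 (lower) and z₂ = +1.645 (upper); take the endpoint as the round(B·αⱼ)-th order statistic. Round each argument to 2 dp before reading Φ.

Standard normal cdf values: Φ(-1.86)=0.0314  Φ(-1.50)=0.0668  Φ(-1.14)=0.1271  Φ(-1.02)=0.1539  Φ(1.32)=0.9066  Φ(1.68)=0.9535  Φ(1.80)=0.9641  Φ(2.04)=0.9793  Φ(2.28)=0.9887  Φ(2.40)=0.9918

(7.336, 8.573)

Lower: z₀ + z₁ = 0.050 + (-1.645) = -1.595; 1 − a(z₀+z₁) = 1 − (0.019)(-1.595) = 1.0303; argument = 0.050 + (-1.595)/1.0303 = -1.4981 → -1.50.
α₁ = Φ(-1.50) = 0.0668; rank = round(250 × 0.0668) = 17; θ*₍17₎ = 7.336.
Upper: z₀ + z₂ = 1.695; 1 − a(z₀+z₂) = 0.9678; argument = 1.8014 → 1.80; α₂ = 0.9641; rank = 241; θ*₍241₎ = 8.573.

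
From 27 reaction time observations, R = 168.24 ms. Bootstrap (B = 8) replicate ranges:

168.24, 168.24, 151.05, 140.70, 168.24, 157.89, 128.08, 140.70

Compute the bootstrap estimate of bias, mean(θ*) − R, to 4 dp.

mean(θ*) = (168.24 + 168.24 + 151.05 + 140.70 + 168.24 + 157.89 + 128.08 + 140.70) / 8 = 152.89250
bias = 152.89250 − 168.24

bias = −15.3475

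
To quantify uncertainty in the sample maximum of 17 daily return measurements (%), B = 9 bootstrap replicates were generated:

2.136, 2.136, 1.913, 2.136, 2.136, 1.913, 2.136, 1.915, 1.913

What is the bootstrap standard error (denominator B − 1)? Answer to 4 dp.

SE* = 0.1173

Bootstrap SE is the standard deviation of the 9 replicate maximums.
Mean of replicates: (2.136 + 2.136 + 1.913 + 2.136 + 2.136 + 1.913 + 2.136 + 1.915 + 1.913) / 9 = 18.33400 / 9 = 2.03711
Sum of squared deviations: (+0.09889)² + (+0.09889)² + (−0.12411)² + (+0.09889)² + (+0.09889)² + (−0.12411)² + (+0.09889)² + (−0.12211)² + (−0.12411)² = 0.11002
Variance = 0.11002 / 8 = 0.01375
SE* = √0.01375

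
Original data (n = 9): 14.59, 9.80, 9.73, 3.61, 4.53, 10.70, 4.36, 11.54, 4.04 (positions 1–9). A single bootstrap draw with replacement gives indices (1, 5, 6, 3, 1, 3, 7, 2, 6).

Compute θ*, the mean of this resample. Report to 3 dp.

Resample values: 14.59, 4.53, 10.70, 9.73, 14.59, 9.73, 4.36, 9.80, 10.70.
Mean = (14.59 + 4.53 + 10.70 + 9.73 + 14.59 + 9.73 + 4.36 + 9.80 + 10.70) / 9 = 88.730 / 9 = 9.859

θ* = 9.859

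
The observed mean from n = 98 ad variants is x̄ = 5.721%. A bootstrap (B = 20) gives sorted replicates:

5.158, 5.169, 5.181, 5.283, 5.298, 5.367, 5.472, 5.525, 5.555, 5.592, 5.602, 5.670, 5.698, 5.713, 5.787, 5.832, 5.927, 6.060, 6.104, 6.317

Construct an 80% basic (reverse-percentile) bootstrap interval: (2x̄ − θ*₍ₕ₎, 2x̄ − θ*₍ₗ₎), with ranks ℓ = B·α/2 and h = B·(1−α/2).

Percentile endpoints at ranks 2 and 18: θ*₍2₎ = 5.169, θ*₍18₎ = 6.060.
Basic interval reflects these around x̄:
  lower = 2 × 5.721 − 6.060 = 5.382
  upper = 2 × 5.721 − 5.169 = 6.273

(5.382, 6.273)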